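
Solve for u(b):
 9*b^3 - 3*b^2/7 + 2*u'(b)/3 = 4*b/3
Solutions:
 u(b) = C1 - 27*b^4/8 + 3*b^3/14 + b^2


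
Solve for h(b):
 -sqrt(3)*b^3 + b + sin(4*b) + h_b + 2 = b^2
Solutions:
 h(b) = C1 + sqrt(3)*b^4/4 + b^3/3 - b^2/2 - 2*b + cos(4*b)/4


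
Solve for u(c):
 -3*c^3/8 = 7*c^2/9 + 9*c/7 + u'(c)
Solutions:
 u(c) = C1 - 3*c^4/32 - 7*c^3/27 - 9*c^2/14


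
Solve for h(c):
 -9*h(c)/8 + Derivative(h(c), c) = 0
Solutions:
 h(c) = C1*exp(9*c/8)


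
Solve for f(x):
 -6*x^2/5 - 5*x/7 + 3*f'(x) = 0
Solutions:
 f(x) = C1 + 2*x^3/15 + 5*x^2/42


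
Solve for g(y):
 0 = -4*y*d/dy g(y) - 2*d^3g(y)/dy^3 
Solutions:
 g(y) = C1 + Integral(C2*airyai(-2^(1/3)*y) + C3*airybi(-2^(1/3)*y), y)


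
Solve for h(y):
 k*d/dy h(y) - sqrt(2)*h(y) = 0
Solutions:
 h(y) = C1*exp(sqrt(2)*y/k)


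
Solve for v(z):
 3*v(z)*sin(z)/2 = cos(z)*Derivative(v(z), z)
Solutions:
 v(z) = C1/cos(z)^(3/2)


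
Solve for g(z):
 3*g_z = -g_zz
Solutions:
 g(z) = C1 + C2*exp(-3*z)


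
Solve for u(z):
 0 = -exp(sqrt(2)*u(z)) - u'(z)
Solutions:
 u(z) = sqrt(2)*(2*log(1/(C1 + z)) - log(2))/4


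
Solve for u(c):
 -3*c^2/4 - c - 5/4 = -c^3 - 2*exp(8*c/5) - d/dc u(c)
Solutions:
 u(c) = C1 - c^4/4 + c^3/4 + c^2/2 + 5*c/4 - 5*exp(8*c/5)/4


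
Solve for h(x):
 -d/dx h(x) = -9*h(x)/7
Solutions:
 h(x) = C1*exp(9*x/7)


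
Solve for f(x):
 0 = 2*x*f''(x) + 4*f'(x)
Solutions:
 f(x) = C1 + C2/x


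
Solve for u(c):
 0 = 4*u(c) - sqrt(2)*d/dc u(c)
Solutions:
 u(c) = C1*exp(2*sqrt(2)*c)


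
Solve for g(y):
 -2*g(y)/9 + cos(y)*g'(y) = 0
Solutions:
 g(y) = C1*(sin(y) + 1)^(1/9)/(sin(y) - 1)^(1/9)


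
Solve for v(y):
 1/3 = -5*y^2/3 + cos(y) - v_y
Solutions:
 v(y) = C1 - 5*y^3/9 - y/3 + sin(y)


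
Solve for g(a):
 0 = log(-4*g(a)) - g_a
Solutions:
 -Integral(1/(log(-_y) + 2*log(2)), (_y, g(a))) = C1 - a


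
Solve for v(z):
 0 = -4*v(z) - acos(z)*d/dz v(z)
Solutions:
 v(z) = C1*exp(-4*Integral(1/acos(z), z))


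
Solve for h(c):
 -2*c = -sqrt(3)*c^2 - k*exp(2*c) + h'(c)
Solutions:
 h(c) = C1 + sqrt(3)*c^3/3 - c^2 + k*exp(2*c)/2


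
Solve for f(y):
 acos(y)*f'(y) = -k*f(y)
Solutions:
 f(y) = C1*exp(-k*Integral(1/acos(y), y))


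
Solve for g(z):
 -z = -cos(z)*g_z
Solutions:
 g(z) = C1 + Integral(z/cos(z), z)


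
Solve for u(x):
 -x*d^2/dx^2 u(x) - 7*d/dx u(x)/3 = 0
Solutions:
 u(x) = C1 + C2/x^(4/3)


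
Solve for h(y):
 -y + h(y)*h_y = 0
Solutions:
 h(y) = -sqrt(C1 + y^2)
 h(y) = sqrt(C1 + y^2)


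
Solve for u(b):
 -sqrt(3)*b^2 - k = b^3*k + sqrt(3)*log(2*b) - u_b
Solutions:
 u(b) = C1 + b^4*k/4 + sqrt(3)*b^3/3 + b*k + sqrt(3)*b*log(b) - sqrt(3)*b + sqrt(3)*b*log(2)


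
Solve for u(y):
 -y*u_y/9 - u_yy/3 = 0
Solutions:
 u(y) = C1 + C2*erf(sqrt(6)*y/6)


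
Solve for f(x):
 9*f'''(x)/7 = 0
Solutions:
 f(x) = C1 + C2*x + C3*x^2


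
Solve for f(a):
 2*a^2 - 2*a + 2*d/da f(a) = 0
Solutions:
 f(a) = C1 - a^3/3 + a^2/2


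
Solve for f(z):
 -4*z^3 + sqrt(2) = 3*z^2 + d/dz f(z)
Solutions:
 f(z) = C1 - z^4 - z^3 + sqrt(2)*z


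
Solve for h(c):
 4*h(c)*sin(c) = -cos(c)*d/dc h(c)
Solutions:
 h(c) = C1*cos(c)^4


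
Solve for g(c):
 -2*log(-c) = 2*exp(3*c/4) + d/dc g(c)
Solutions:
 g(c) = C1 - 2*c*log(-c) + 2*c - 8*exp(3*c/4)/3


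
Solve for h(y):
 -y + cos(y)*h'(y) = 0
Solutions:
 h(y) = C1 + Integral(y/cos(y), y)


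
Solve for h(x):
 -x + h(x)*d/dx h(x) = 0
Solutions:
 h(x) = -sqrt(C1 + x^2)
 h(x) = sqrt(C1 + x^2)


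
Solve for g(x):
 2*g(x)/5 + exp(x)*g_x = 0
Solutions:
 g(x) = C1*exp(2*exp(-x)/5)


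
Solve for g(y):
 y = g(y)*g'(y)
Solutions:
 g(y) = -sqrt(C1 + y^2)
 g(y) = sqrt(C1 + y^2)


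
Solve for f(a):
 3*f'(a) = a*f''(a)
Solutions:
 f(a) = C1 + C2*a^4


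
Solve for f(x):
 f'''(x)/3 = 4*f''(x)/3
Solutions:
 f(x) = C1 + C2*x + C3*exp(4*x)


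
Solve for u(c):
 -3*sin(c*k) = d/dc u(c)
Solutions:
 u(c) = C1 + 3*cos(c*k)/k


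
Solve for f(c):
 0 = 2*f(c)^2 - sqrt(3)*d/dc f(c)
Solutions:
 f(c) = -3/(C1 + 2*sqrt(3)*c)


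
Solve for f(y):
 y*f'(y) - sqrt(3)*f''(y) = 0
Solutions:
 f(y) = C1 + C2*erfi(sqrt(2)*3^(3/4)*y/6)


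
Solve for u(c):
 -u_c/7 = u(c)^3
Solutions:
 u(c) = -sqrt(2)*sqrt(-1/(C1 - 7*c))/2
 u(c) = sqrt(2)*sqrt(-1/(C1 - 7*c))/2


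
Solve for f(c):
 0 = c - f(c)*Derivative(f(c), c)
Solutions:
 f(c) = -sqrt(C1 + c^2)
 f(c) = sqrt(C1 + c^2)


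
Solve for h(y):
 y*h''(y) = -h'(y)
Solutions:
 h(y) = C1 + C2*log(y)


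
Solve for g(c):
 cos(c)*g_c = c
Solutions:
 g(c) = C1 + Integral(c/cos(c), c)


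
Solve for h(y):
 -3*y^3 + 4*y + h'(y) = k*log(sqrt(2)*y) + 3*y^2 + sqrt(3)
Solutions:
 h(y) = C1 + k*y*log(y) - k*y + k*y*log(2)/2 + 3*y^4/4 + y^3 - 2*y^2 + sqrt(3)*y


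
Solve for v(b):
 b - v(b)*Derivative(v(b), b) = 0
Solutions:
 v(b) = -sqrt(C1 + b^2)
 v(b) = sqrt(C1 + b^2)


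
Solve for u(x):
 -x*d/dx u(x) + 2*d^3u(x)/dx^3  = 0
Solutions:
 u(x) = C1 + Integral(C2*airyai(2^(2/3)*x/2) + C3*airybi(2^(2/3)*x/2), x)


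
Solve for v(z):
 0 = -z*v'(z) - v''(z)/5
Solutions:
 v(z) = C1 + C2*erf(sqrt(10)*z/2)


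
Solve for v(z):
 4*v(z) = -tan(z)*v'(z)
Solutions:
 v(z) = C1/sin(z)^4


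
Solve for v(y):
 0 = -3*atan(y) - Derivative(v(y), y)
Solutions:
 v(y) = C1 - 3*y*atan(y) + 3*log(y^2 + 1)/2


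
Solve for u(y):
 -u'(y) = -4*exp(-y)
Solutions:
 u(y) = C1 - 4*exp(-y)


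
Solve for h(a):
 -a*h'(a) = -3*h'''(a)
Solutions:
 h(a) = C1 + Integral(C2*airyai(3^(2/3)*a/3) + C3*airybi(3^(2/3)*a/3), a)


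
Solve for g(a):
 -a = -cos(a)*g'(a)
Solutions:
 g(a) = C1 + Integral(a/cos(a), a)


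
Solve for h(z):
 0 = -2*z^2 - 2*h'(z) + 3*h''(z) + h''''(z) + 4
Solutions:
 h(z) = C1 + C2*exp(z*(-(1 + sqrt(2))^(1/3) + (1 + sqrt(2))^(-1/3))/2)*sin(sqrt(3)*z*((1 + sqrt(2))^(-1/3) + (1 + sqrt(2))^(1/3))/2) + C3*exp(z*(-(1 + sqrt(2))^(1/3) + (1 + sqrt(2))^(-1/3))/2)*cos(sqrt(3)*z*((1 + sqrt(2))^(-1/3) + (1 + sqrt(2))^(1/3))/2) + C4*exp(-z*(-(1 + sqrt(2))^(1/3) + (1 + sqrt(2))^(-1/3))) - z^3/3 - 3*z^2/2 - 5*z/2


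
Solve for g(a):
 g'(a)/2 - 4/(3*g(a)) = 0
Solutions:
 g(a) = -sqrt(C1 + 48*a)/3
 g(a) = sqrt(C1 + 48*a)/3


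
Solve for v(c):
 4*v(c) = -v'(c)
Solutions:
 v(c) = C1*exp(-4*c)


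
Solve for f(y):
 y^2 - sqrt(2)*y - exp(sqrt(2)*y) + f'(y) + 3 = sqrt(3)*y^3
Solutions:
 f(y) = C1 + sqrt(3)*y^4/4 - y^3/3 + sqrt(2)*y^2/2 - 3*y + sqrt(2)*exp(sqrt(2)*y)/2


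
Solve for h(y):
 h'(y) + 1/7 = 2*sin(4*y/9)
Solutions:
 h(y) = C1 - y/7 - 9*cos(4*y/9)/2


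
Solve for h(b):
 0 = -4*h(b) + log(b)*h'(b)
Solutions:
 h(b) = C1*exp(4*li(b))


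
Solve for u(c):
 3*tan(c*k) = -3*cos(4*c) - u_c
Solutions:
 u(c) = C1 - 3*Piecewise((-log(cos(c*k))/k, Ne(k, 0)), (0, True)) - 3*sin(4*c)/4


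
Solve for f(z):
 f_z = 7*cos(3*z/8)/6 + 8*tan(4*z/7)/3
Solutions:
 f(z) = C1 - 14*log(cos(4*z/7))/3 + 28*sin(3*z/8)/9


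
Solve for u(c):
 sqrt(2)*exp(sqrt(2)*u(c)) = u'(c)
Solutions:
 u(c) = sqrt(2)*(2*log(-1/(C1 + sqrt(2)*c)) - log(2))/4


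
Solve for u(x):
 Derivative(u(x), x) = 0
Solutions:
 u(x) = C1


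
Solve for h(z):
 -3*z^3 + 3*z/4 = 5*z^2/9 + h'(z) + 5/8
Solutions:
 h(z) = C1 - 3*z^4/4 - 5*z^3/27 + 3*z^2/8 - 5*z/8


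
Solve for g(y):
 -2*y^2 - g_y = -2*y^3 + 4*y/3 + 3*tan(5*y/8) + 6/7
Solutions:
 g(y) = C1 + y^4/2 - 2*y^3/3 - 2*y^2/3 - 6*y/7 + 24*log(cos(5*y/8))/5


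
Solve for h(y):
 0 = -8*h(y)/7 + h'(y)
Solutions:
 h(y) = C1*exp(8*y/7)


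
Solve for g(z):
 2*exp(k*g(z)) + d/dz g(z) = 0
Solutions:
 g(z) = Piecewise((log(1/(C1*k + 2*k*z))/k, Ne(k, 0)), (nan, True))
 g(z) = Piecewise((C1 - 2*z, Eq(k, 0)), (nan, True))


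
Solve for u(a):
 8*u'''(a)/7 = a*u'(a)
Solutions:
 u(a) = C1 + Integral(C2*airyai(7^(1/3)*a/2) + C3*airybi(7^(1/3)*a/2), a)


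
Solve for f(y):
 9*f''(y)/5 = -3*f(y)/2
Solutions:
 f(y) = C1*sin(sqrt(30)*y/6) + C2*cos(sqrt(30)*y/6)


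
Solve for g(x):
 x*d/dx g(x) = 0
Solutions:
 g(x) = C1


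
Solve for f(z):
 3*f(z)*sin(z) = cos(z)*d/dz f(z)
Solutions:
 f(z) = C1/cos(z)^3


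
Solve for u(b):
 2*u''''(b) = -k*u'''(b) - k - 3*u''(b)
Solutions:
 u(b) = C1 + C2*b + C3*exp(b*(-k + sqrt(k^2 - 24))/4) + C4*exp(-b*(k + sqrt(k^2 - 24))/4) - b^2*k/6


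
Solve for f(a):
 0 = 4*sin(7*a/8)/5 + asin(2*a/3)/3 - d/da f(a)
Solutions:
 f(a) = C1 + a*asin(2*a/3)/3 + sqrt(9 - 4*a^2)/6 - 32*cos(7*a/8)/35


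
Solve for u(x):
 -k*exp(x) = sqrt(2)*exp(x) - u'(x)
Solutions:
 u(x) = C1 + k*exp(x) + sqrt(2)*exp(x)


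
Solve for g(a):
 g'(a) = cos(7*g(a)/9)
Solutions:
 -a - 9*log(sin(7*g(a)/9) - 1)/14 + 9*log(sin(7*g(a)/9) + 1)/14 = C1


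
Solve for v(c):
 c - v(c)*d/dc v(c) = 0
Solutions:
 v(c) = -sqrt(C1 + c^2)
 v(c) = sqrt(C1 + c^2)


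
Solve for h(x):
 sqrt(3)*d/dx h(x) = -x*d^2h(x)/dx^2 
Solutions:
 h(x) = C1 + C2*x^(1 - sqrt(3))


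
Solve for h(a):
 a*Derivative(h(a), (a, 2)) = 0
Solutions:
 h(a) = C1 + C2*a


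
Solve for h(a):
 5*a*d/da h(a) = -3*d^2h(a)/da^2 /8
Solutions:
 h(a) = C1 + C2*erf(2*sqrt(15)*a/3)


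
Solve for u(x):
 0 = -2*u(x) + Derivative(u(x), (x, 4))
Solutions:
 u(x) = C1*exp(-2^(1/4)*x) + C2*exp(2^(1/4)*x) + C3*sin(2^(1/4)*x) + C4*cos(2^(1/4)*x)


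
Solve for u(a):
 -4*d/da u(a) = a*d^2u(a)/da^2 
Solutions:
 u(a) = C1 + C2/a^3


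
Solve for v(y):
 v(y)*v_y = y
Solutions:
 v(y) = -sqrt(C1 + y^2)
 v(y) = sqrt(C1 + y^2)


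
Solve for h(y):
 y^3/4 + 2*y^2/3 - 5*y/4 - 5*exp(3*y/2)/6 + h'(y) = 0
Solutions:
 h(y) = C1 - y^4/16 - 2*y^3/9 + 5*y^2/8 + 5*exp(3*y/2)/9


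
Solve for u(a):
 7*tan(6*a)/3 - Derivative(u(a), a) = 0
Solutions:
 u(a) = C1 - 7*log(cos(6*a))/18


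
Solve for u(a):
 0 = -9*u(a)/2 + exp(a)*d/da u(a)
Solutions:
 u(a) = C1*exp(-9*exp(-a)/2)


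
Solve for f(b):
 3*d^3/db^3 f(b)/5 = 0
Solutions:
 f(b) = C1 + C2*b + C3*b^2


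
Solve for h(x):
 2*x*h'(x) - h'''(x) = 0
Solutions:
 h(x) = C1 + Integral(C2*airyai(2^(1/3)*x) + C3*airybi(2^(1/3)*x), x)


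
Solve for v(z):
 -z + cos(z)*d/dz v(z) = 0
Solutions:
 v(z) = C1 + Integral(z/cos(z), z)


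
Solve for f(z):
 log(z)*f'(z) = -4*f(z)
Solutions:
 f(z) = C1*exp(-4*li(z))


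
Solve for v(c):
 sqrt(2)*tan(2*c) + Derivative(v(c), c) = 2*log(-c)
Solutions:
 v(c) = C1 + 2*c*log(-c) - 2*c + sqrt(2)*log(cos(2*c))/2


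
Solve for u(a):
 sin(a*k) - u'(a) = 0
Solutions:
 u(a) = C1 - cos(a*k)/k


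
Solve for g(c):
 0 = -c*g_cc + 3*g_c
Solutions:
 g(c) = C1 + C2*c^4


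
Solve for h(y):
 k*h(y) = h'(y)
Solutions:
 h(y) = C1*exp(k*y)


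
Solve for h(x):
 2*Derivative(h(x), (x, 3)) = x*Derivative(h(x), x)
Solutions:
 h(x) = C1 + Integral(C2*airyai(2^(2/3)*x/2) + C3*airybi(2^(2/3)*x/2), x)


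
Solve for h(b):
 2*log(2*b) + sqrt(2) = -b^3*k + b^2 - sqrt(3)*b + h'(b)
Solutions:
 h(b) = C1 + b^4*k/4 - b^3/3 + sqrt(3)*b^2/2 + 2*b*log(b) - 2*b + b*log(4) + sqrt(2)*b


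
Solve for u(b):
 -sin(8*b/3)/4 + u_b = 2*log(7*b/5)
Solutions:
 u(b) = C1 + 2*b*log(b) - 2*b*log(5) - 2*b + 2*b*log(7) - 3*cos(8*b/3)/32


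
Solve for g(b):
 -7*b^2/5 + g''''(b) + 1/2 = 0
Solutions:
 g(b) = C1 + C2*b + C3*b^2 + C4*b^3 + 7*b^6/1800 - b^4/48


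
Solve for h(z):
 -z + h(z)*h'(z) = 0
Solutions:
 h(z) = -sqrt(C1 + z^2)
 h(z) = sqrt(C1 + z^2)


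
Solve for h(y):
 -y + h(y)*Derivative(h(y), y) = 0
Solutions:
 h(y) = -sqrt(C1 + y^2)
 h(y) = sqrt(C1 + y^2)


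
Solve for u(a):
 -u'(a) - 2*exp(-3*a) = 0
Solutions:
 u(a) = C1 + 2*exp(-3*a)/3


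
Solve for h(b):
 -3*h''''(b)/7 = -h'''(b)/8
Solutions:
 h(b) = C1 + C2*b + C3*b^2 + C4*exp(7*b/24)


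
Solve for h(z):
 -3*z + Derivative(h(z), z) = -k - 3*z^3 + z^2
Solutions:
 h(z) = C1 - k*z - 3*z^4/4 + z^3/3 + 3*z^2/2


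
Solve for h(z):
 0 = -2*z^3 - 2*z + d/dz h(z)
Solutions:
 h(z) = C1 + z^4/2 + z^2


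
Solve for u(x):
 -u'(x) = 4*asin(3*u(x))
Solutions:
 Integral(1/asin(3*_y), (_y, u(x))) = C1 - 4*x


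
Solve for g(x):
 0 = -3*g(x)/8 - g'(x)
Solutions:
 g(x) = C1*exp(-3*x/8)


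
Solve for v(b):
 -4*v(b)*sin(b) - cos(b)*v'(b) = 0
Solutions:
 v(b) = C1*cos(b)^4


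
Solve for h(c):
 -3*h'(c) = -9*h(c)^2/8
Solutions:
 h(c) = -8/(C1 + 3*c)


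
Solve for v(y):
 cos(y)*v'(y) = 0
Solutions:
 v(y) = C1


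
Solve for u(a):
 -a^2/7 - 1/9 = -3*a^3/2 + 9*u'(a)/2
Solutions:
 u(a) = C1 + a^4/12 - 2*a^3/189 - 2*a/81


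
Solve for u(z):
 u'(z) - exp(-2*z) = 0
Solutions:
 u(z) = C1 - exp(-2*z)/2


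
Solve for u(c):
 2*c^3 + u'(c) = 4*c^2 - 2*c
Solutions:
 u(c) = C1 - c^4/2 + 4*c^3/3 - c^2


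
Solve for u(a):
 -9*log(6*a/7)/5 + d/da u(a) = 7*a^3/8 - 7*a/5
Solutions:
 u(a) = C1 + 7*a^4/32 - 7*a^2/10 + 9*a*log(a)/5 - 9*a*log(7)/5 - 9*a/5 + 9*a*log(6)/5


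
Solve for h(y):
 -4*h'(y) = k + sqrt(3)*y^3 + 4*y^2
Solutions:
 h(y) = C1 - k*y/4 - sqrt(3)*y^4/16 - y^3/3


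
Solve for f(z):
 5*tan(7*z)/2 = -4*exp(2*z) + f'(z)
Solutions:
 f(z) = C1 + 2*exp(2*z) - 5*log(cos(7*z))/14


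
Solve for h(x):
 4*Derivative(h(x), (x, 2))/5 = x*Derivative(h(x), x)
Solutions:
 h(x) = C1 + C2*erfi(sqrt(10)*x/4)


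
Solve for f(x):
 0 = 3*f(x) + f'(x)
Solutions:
 f(x) = C1*exp(-3*x)


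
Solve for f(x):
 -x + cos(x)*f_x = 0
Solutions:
 f(x) = C1 + Integral(x/cos(x), x)


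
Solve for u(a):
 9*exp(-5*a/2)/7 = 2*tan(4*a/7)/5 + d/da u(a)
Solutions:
 u(a) = C1 - 7*log(tan(4*a/7)^2 + 1)/20 - 18*exp(-5*a/2)/35


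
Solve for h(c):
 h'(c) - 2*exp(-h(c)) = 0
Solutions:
 h(c) = log(C1 + 2*c)


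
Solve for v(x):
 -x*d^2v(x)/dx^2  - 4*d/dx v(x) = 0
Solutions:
 v(x) = C1 + C2/x^3


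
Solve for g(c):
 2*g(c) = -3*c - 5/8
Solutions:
 g(c) = -3*c/2 - 5/16


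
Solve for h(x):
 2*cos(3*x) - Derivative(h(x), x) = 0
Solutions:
 h(x) = C1 + 2*sin(3*x)/3


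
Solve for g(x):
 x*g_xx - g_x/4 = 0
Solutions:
 g(x) = C1 + C2*x^(5/4)


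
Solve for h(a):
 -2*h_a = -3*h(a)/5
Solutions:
 h(a) = C1*exp(3*a/10)


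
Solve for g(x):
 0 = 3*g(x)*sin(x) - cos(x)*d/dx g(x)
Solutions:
 g(x) = C1/cos(x)^3


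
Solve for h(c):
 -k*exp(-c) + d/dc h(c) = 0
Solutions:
 h(c) = C1 - k*exp(-c)


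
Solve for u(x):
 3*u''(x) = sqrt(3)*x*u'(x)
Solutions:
 u(x) = C1 + C2*erfi(sqrt(2)*3^(3/4)*x/6)


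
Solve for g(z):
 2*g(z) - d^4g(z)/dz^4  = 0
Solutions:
 g(z) = C1*exp(-2^(1/4)*z) + C2*exp(2^(1/4)*z) + C3*sin(2^(1/4)*z) + C4*cos(2^(1/4)*z)


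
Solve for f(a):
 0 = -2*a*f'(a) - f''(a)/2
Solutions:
 f(a) = C1 + C2*erf(sqrt(2)*a)


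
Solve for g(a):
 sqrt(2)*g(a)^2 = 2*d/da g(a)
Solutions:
 g(a) = -2/(C1 + sqrt(2)*a)


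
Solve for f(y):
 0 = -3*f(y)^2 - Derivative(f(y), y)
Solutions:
 f(y) = 1/(C1 + 3*y)


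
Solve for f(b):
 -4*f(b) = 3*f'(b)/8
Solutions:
 f(b) = C1*exp(-32*b/3)


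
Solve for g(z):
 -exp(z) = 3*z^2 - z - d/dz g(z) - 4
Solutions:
 g(z) = C1 + z^3 - z^2/2 - 4*z + exp(z)


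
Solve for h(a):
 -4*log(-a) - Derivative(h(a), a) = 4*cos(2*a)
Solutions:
 h(a) = C1 - 4*a*log(-a) + 4*a - 2*sin(2*a)


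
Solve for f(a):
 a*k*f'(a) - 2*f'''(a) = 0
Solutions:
 f(a) = C1 + Integral(C2*airyai(2^(2/3)*a*k^(1/3)/2) + C3*airybi(2^(2/3)*a*k^(1/3)/2), a)


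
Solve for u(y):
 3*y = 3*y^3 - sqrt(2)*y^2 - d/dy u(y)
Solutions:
 u(y) = C1 + 3*y^4/4 - sqrt(2)*y^3/3 - 3*y^2/2


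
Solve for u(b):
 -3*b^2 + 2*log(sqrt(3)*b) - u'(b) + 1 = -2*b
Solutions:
 u(b) = C1 - b^3 + b^2 + 2*b*log(b) - b + b*log(3)


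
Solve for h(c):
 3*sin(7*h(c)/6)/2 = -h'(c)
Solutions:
 3*c/2 + 3*log(cos(7*h(c)/6) - 1)/7 - 3*log(cos(7*h(c)/6) + 1)/7 = C1


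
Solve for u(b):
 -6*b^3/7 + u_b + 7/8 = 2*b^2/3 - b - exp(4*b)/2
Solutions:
 u(b) = C1 + 3*b^4/14 + 2*b^3/9 - b^2/2 - 7*b/8 - exp(4*b)/8


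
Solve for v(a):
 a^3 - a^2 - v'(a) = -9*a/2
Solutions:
 v(a) = C1 + a^4/4 - a^3/3 + 9*a^2/4


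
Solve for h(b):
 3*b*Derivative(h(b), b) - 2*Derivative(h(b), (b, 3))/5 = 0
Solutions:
 h(b) = C1 + Integral(C2*airyai(15^(1/3)*2^(2/3)*b/2) + C3*airybi(15^(1/3)*2^(2/3)*b/2), b)


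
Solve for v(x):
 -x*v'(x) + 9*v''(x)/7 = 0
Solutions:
 v(x) = C1 + C2*erfi(sqrt(14)*x/6)


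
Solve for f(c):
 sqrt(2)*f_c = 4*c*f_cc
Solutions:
 f(c) = C1 + C2*c^(sqrt(2)/4 + 1)


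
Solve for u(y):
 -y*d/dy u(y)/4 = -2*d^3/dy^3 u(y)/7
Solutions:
 u(y) = C1 + Integral(C2*airyai(7^(1/3)*y/2) + C3*airybi(7^(1/3)*y/2), y)


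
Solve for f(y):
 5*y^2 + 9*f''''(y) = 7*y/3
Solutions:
 f(y) = C1 + C2*y + C3*y^2 + C4*y^3 - y^6/648 + 7*y^5/3240


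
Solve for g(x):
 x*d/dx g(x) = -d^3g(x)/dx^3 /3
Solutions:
 g(x) = C1 + Integral(C2*airyai(-3^(1/3)*x) + C3*airybi(-3^(1/3)*x), x)


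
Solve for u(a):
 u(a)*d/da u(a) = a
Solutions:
 u(a) = -sqrt(C1 + a^2)
 u(a) = sqrt(C1 + a^2)


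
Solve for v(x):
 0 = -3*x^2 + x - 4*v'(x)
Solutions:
 v(x) = C1 - x^3/4 + x^2/8


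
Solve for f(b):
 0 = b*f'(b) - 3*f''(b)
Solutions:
 f(b) = C1 + C2*erfi(sqrt(6)*b/6)


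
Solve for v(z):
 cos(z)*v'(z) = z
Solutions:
 v(z) = C1 + Integral(z/cos(z), z)


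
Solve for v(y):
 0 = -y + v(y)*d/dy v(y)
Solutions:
 v(y) = -sqrt(C1 + y^2)
 v(y) = sqrt(C1 + y^2)


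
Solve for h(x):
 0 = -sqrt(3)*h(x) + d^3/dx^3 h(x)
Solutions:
 h(x) = C3*exp(3^(1/6)*x) + (C1*sin(3^(2/3)*x/2) + C2*cos(3^(2/3)*x/2))*exp(-3^(1/6)*x/2)


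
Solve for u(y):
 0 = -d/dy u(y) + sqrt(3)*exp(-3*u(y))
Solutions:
 u(y) = log(C1 + 3*sqrt(3)*y)/3
 u(y) = log((-3^(1/3) - 3^(5/6)*I)*(C1 + sqrt(3)*y)^(1/3)/2)
 u(y) = log((-3^(1/3) + 3^(5/6)*I)*(C1 + sqrt(3)*y)^(1/3)/2)


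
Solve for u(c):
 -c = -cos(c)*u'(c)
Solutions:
 u(c) = C1 + Integral(c/cos(c), c)


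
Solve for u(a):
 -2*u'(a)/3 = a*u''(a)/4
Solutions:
 u(a) = C1 + C2/a^(5/3)


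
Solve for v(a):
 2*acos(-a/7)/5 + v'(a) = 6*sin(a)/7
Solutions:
 v(a) = C1 - 2*a*acos(-a/7)/5 - 2*sqrt(49 - a^2)/5 - 6*cos(a)/7


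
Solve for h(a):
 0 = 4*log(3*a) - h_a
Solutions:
 h(a) = C1 + 4*a*log(a) - 4*a + a*log(81)


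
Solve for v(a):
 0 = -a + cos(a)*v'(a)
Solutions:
 v(a) = C1 + Integral(a/cos(a), a)


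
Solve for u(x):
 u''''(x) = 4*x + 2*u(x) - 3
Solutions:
 u(x) = C1*exp(-2^(1/4)*x) + C2*exp(2^(1/4)*x) + C3*sin(2^(1/4)*x) + C4*cos(2^(1/4)*x) - 2*x + 3/2


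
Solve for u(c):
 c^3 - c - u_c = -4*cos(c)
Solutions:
 u(c) = C1 + c^4/4 - c^2/2 + 4*sin(c)


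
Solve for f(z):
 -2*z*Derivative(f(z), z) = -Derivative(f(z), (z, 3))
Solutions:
 f(z) = C1 + Integral(C2*airyai(2^(1/3)*z) + C3*airybi(2^(1/3)*z), z)


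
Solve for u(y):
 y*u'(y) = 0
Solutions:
 u(y) = C1


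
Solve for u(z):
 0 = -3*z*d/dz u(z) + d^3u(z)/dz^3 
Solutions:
 u(z) = C1 + Integral(C2*airyai(3^(1/3)*z) + C3*airybi(3^(1/3)*z), z)


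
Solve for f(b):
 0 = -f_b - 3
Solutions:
 f(b) = C1 - 3*b


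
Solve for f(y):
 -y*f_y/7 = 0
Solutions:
 f(y) = C1


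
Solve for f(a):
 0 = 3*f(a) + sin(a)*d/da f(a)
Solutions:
 f(a) = C1*(cos(a) + 1)^(3/2)/(cos(a) - 1)^(3/2)


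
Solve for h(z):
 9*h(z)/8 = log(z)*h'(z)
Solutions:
 h(z) = C1*exp(9*li(z)/8)


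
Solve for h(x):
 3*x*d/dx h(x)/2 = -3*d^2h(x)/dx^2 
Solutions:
 h(x) = C1 + C2*erf(x/2)


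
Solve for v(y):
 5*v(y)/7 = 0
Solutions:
 v(y) = 0


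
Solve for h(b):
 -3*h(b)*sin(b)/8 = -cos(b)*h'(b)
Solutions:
 h(b) = C1/cos(b)^(3/8)


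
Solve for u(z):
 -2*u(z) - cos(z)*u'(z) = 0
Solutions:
 u(z) = C1*(sin(z) - 1)/(sin(z) + 1)


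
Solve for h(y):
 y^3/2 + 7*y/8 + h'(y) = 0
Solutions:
 h(y) = C1 - y^4/8 - 7*y^2/16


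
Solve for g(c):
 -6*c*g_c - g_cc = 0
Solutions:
 g(c) = C1 + C2*erf(sqrt(3)*c)


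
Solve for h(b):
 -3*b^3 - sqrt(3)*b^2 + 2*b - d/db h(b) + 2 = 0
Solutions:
 h(b) = C1 - 3*b^4/4 - sqrt(3)*b^3/3 + b^2 + 2*b


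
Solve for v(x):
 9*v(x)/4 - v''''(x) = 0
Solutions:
 v(x) = C1*exp(-sqrt(6)*x/2) + C2*exp(sqrt(6)*x/2) + C3*sin(sqrt(6)*x/2) + C4*cos(sqrt(6)*x/2)


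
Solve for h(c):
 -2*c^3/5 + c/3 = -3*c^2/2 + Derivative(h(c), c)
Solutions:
 h(c) = C1 - c^4/10 + c^3/2 + c^2/6


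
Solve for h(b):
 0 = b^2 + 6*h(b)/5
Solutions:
 h(b) = -5*b^2/6


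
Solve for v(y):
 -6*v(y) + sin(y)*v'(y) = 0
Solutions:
 v(y) = C1*(cos(y)^3 - 3*cos(y)^2 + 3*cos(y) - 1)/(cos(y)^3 + 3*cos(y)^2 + 3*cos(y) + 1)


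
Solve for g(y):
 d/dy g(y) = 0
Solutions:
 g(y) = C1


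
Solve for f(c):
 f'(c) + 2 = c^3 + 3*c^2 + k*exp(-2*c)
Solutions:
 f(c) = C1 + c^4/4 + c^3 - 2*c - k*exp(-2*c)/2


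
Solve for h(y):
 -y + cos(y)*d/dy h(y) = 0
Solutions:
 h(y) = C1 + Integral(y/cos(y), y)


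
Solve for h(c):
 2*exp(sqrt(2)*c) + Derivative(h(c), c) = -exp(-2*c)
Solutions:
 h(c) = C1 - sqrt(2)*exp(sqrt(2)*c) + exp(-2*c)/2


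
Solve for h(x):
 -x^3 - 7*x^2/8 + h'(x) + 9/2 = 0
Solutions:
 h(x) = C1 + x^4/4 + 7*x^3/24 - 9*x/2


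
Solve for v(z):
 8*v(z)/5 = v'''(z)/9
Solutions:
 v(z) = C3*exp(2*15^(2/3)*z/5) + (C1*sin(3*3^(1/6)*5^(2/3)*z/5) + C2*cos(3*3^(1/6)*5^(2/3)*z/5))*exp(-15^(2/3)*z/5)


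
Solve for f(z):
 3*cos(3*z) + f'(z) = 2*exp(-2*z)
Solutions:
 f(z) = C1 - sin(3*z) - exp(-2*z)


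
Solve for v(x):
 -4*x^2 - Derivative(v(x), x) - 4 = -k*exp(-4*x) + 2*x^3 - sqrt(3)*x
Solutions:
 v(x) = C1 - k*exp(-4*x)/4 - x^4/2 - 4*x^3/3 + sqrt(3)*x^2/2 - 4*x


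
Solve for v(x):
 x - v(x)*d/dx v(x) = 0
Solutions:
 v(x) = -sqrt(C1 + x^2)
 v(x) = sqrt(C1 + x^2)


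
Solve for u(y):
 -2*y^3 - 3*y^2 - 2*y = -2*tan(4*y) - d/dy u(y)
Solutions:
 u(y) = C1 + y^4/2 + y^3 + y^2 + log(cos(4*y))/2


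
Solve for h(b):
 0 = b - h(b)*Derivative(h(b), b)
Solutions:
 h(b) = -sqrt(C1 + b^2)
 h(b) = sqrt(C1 + b^2)


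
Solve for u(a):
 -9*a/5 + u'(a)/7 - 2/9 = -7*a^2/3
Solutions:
 u(a) = C1 - 49*a^3/9 + 63*a^2/10 + 14*a/9


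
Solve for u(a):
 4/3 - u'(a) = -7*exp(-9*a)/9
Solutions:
 u(a) = C1 + 4*a/3 - 7*exp(-9*a)/81


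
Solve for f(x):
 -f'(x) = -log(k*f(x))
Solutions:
 li(k*f(x))/k = C1 + x


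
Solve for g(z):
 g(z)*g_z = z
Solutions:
 g(z) = -sqrt(C1 + z^2)
 g(z) = sqrt(C1 + z^2)


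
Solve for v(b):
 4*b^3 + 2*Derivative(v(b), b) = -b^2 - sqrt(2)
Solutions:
 v(b) = C1 - b^4/2 - b^3/6 - sqrt(2)*b/2


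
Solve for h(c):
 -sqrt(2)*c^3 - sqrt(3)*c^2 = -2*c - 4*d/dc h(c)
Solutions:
 h(c) = C1 + sqrt(2)*c^4/16 + sqrt(3)*c^3/12 - c^2/4


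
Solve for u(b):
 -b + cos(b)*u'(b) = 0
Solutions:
 u(b) = C1 + Integral(b/cos(b), b)


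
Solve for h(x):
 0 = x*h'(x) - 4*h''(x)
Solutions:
 h(x) = C1 + C2*erfi(sqrt(2)*x/4)


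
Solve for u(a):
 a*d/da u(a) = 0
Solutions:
 u(a) = C1


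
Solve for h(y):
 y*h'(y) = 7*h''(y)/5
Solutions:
 h(y) = C1 + C2*erfi(sqrt(70)*y/14)


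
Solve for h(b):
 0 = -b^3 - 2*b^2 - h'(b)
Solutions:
 h(b) = C1 - b^4/4 - 2*b^3/3


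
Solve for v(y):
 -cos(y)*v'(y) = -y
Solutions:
 v(y) = C1 + Integral(y/cos(y), y)


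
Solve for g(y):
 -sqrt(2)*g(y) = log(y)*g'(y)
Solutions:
 g(y) = C1*exp(-sqrt(2)*li(y))


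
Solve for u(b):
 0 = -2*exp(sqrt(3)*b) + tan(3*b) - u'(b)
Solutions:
 u(b) = C1 - 2*sqrt(3)*exp(sqrt(3)*b)/3 - log(cos(3*b))/3


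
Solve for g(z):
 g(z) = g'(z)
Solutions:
 g(z) = C1*exp(z)


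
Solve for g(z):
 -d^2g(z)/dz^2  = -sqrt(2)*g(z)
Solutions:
 g(z) = C1*exp(-2^(1/4)*z) + C2*exp(2^(1/4)*z)


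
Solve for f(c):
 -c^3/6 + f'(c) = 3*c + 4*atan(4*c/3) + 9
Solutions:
 f(c) = C1 + c^4/24 + 3*c^2/2 + 4*c*atan(4*c/3) + 9*c - 3*log(16*c^2 + 9)/2


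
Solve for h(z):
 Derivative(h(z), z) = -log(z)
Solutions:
 h(z) = C1 - z*log(z) + z


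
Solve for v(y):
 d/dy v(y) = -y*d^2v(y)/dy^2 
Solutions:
 v(y) = C1 + C2*log(y)


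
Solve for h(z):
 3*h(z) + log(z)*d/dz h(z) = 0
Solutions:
 h(z) = C1*exp(-3*li(z))


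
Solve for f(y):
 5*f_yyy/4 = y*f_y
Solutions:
 f(y) = C1 + Integral(C2*airyai(10^(2/3)*y/5) + C3*airybi(10^(2/3)*y/5), y)


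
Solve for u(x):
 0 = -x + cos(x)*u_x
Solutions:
 u(x) = C1 + Integral(x/cos(x), x)


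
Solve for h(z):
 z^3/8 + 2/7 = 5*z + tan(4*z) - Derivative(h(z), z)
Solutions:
 h(z) = C1 - z^4/32 + 5*z^2/2 - 2*z/7 - log(cos(4*z))/4


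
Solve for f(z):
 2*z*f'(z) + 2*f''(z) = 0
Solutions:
 f(z) = C1 + C2*erf(sqrt(2)*z/2)


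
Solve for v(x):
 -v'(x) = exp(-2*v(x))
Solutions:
 v(x) = log(-sqrt(C1 - 2*x))
 v(x) = log(C1 - 2*x)/2


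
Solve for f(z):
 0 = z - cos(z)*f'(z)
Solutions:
 f(z) = C1 + Integral(z/cos(z), z)


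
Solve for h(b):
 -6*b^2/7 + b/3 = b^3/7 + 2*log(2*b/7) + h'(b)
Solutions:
 h(b) = C1 - b^4/28 - 2*b^3/7 + b^2/6 - 2*b*log(b) + 2*b + b*log(49/4)


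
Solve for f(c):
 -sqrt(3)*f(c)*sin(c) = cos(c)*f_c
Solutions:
 f(c) = C1*cos(c)^(sqrt(3))


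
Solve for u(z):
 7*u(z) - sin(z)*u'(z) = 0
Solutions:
 u(z) = C1*sqrt(cos(z) - 1)*(cos(z)^3 - 3*cos(z)^2 + 3*cos(z) - 1)/(sqrt(cos(z) + 1)*(cos(z)^3 + 3*cos(z)^2 + 3*cos(z) + 1))


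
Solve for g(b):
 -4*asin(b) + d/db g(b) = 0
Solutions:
 g(b) = C1 + 4*b*asin(b) + 4*sqrt(1 - b^2)


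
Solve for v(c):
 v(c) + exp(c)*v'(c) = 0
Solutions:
 v(c) = C1*exp(exp(-c))


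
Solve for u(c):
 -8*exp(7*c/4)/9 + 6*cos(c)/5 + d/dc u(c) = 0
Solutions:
 u(c) = C1 + 32*exp(7*c/4)/63 - 6*sin(c)/5


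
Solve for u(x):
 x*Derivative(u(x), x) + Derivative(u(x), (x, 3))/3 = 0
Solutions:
 u(x) = C1 + Integral(C2*airyai(-3^(1/3)*x) + C3*airybi(-3^(1/3)*x), x)


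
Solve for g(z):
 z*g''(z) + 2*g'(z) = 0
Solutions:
 g(z) = C1 + C2/z


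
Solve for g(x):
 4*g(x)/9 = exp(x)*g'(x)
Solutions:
 g(x) = C1*exp(-4*exp(-x)/9)


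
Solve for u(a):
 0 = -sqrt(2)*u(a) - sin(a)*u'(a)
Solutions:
 u(a) = C1*(cos(a) + 1)^(sqrt(2)/2)/(cos(a) - 1)^(sqrt(2)/2)


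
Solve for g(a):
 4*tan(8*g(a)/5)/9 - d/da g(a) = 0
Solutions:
 g(a) = -5*asin(C1*exp(32*a/45))/8 + 5*pi/8
 g(a) = 5*asin(C1*exp(32*a/45))/8


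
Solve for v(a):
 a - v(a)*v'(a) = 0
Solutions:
 v(a) = -sqrt(C1 + a^2)
 v(a) = sqrt(C1 + a^2)


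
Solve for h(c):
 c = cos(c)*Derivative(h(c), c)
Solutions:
 h(c) = C1 + Integral(c/cos(c), c)


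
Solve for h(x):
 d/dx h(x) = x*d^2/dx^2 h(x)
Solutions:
 h(x) = C1 + C2*x^2


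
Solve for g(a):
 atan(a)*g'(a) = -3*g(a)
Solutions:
 g(a) = C1*exp(-3*Integral(1/atan(a), a))


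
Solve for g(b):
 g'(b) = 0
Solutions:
 g(b) = C1


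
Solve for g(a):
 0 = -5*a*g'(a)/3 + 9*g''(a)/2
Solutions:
 g(a) = C1 + C2*erfi(sqrt(15)*a/9)


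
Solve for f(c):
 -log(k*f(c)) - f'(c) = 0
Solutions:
 li(k*f(c))/k = C1 - c


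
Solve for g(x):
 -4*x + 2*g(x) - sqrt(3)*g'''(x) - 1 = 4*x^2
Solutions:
 g(x) = C3*exp(2^(1/3)*3^(5/6)*x/3) + 2*x^2 + 2*x + (C1*sin(6^(1/3)*x/2) + C2*cos(6^(1/3)*x/2))*exp(-2^(1/3)*3^(5/6)*x/6) + 1/2


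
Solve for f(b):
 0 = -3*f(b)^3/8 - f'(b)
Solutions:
 f(b) = -2*sqrt(-1/(C1 - 3*b))
 f(b) = 2*sqrt(-1/(C1 - 3*b))


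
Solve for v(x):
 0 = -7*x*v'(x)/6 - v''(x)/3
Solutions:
 v(x) = C1 + C2*erf(sqrt(7)*x/2)


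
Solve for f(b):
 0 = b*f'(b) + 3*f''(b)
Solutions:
 f(b) = C1 + C2*erf(sqrt(6)*b/6)


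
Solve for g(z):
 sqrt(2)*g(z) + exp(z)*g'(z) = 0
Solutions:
 g(z) = C1*exp(sqrt(2)*exp(-z))


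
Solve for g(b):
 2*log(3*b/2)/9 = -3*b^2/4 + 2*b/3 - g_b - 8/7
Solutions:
 g(b) = C1 - b^3/4 + b^2/3 - 2*b*log(b)/9 - 58*b/63 - 2*b*log(3)/9 + 2*b*log(2)/9


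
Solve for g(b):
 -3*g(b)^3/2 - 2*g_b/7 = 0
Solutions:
 g(b) = -sqrt(2)*sqrt(-1/(C1 - 21*b))
 g(b) = sqrt(2)*sqrt(-1/(C1 - 21*b))


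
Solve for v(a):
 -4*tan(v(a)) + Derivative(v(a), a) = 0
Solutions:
 v(a) = pi - asin(C1*exp(4*a))
 v(a) = asin(C1*exp(4*a))


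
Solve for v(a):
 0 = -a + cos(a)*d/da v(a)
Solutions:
 v(a) = C1 + Integral(a/cos(a), a)


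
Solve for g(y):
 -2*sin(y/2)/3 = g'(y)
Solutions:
 g(y) = C1 + 4*cos(y/2)/3


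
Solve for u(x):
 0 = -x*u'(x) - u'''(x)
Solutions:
 u(x) = C1 + Integral(C2*airyai(-x) + C3*airybi(-x), x)


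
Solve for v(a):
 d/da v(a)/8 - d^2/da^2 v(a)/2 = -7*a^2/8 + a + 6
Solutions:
 v(a) = C1 + C2*exp(a/4) - 7*a^3/3 - 24*a^2 - 144*a


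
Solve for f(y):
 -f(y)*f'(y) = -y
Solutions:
 f(y) = -sqrt(C1 + y^2)
 f(y) = sqrt(C1 + y^2)


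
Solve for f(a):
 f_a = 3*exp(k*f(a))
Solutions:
 f(a) = Piecewise((log(-1/(C1*k + 3*a*k))/k, Ne(k, 0)), (nan, True))
 f(a) = Piecewise((C1 + 3*a, Eq(k, 0)), (nan, True))


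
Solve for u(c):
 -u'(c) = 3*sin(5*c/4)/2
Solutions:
 u(c) = C1 + 6*cos(5*c/4)/5


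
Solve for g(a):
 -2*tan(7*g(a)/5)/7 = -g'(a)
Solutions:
 g(a) = -5*asin(C1*exp(2*a/5))/7 + 5*pi/7
 g(a) = 5*asin(C1*exp(2*a/5))/7


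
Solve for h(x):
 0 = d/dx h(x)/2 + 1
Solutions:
 h(x) = C1 - 2*x


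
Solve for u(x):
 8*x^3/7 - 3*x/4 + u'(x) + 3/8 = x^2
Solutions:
 u(x) = C1 - 2*x^4/7 + x^3/3 + 3*x^2/8 - 3*x/8


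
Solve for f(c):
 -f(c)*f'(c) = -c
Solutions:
 f(c) = -sqrt(C1 + c^2)
 f(c) = sqrt(C1 + c^2)


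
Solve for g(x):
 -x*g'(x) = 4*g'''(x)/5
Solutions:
 g(x) = C1 + Integral(C2*airyai(-10^(1/3)*x/2) + C3*airybi(-10^(1/3)*x/2), x)


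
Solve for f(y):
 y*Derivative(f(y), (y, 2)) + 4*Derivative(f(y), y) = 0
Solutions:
 f(y) = C1 + C2/y^3


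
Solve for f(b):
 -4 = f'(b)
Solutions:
 f(b) = C1 - 4*b


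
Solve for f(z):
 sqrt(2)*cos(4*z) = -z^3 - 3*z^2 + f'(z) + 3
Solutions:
 f(z) = C1 + z^4/4 + z^3 - 3*z + sqrt(2)*sin(4*z)/4


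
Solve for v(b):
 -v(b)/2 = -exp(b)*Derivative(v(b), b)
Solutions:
 v(b) = C1*exp(-exp(-b)/2)


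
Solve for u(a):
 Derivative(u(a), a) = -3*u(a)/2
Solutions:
 u(a) = C1*exp(-3*a/2)


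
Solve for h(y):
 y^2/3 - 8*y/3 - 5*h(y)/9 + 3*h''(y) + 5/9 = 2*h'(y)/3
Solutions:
 h(y) = C1*exp(-y/3) + C2*exp(5*y/9) + 3*y^2/5 - 156*y/25 + 1871/125


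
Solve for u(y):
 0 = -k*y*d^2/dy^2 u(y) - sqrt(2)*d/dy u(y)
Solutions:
 u(y) = C1 + y^(((re(k) - sqrt(2))*re(k) + im(k)^2)/(re(k)^2 + im(k)^2))*(C2*sin(sqrt(2)*log(y)*Abs(im(k))/(re(k)^2 + im(k)^2)) + C3*cos(sqrt(2)*log(y)*im(k)/(re(k)^2 + im(k)^2)))


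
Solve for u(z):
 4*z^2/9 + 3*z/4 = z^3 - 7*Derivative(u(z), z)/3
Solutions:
 u(z) = C1 + 3*z^4/28 - 4*z^3/63 - 9*z^2/56


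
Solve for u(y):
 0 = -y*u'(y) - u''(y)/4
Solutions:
 u(y) = C1 + C2*erf(sqrt(2)*y)


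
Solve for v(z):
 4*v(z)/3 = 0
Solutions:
 v(z) = 0


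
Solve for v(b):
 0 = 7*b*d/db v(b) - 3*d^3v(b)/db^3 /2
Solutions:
 v(b) = C1 + Integral(C2*airyai(14^(1/3)*3^(2/3)*b/3) + C3*airybi(14^(1/3)*3^(2/3)*b/3), b)


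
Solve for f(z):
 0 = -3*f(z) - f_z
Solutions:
 f(z) = C1*exp(-3*z)


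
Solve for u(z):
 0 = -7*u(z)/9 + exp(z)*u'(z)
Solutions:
 u(z) = C1*exp(-7*exp(-z)/9)


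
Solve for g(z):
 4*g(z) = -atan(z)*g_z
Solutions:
 g(z) = C1*exp(-4*Integral(1/atan(z), z))


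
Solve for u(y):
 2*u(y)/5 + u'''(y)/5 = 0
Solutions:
 u(y) = C3*exp(-2^(1/3)*y) + (C1*sin(2^(1/3)*sqrt(3)*y/2) + C2*cos(2^(1/3)*sqrt(3)*y/2))*exp(2^(1/3)*y/2)


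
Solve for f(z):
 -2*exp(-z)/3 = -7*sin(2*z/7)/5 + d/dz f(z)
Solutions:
 f(z) = C1 - 49*cos(2*z/7)/10 + 2*exp(-z)/3


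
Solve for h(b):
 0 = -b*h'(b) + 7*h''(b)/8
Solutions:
 h(b) = C1 + C2*erfi(2*sqrt(7)*b/7)


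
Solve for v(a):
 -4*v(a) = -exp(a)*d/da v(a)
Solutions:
 v(a) = C1*exp(-4*exp(-a))


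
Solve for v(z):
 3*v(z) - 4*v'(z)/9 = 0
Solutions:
 v(z) = C1*exp(27*z/4)


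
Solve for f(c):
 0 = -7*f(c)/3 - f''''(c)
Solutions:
 f(c) = (C1*sin(sqrt(2)*3^(3/4)*7^(1/4)*c/6) + C2*cos(sqrt(2)*3^(3/4)*7^(1/4)*c/6))*exp(-sqrt(2)*3^(3/4)*7^(1/4)*c/6) + (C3*sin(sqrt(2)*3^(3/4)*7^(1/4)*c/6) + C4*cos(sqrt(2)*3^(3/4)*7^(1/4)*c/6))*exp(sqrt(2)*3^(3/4)*7^(1/4)*c/6)


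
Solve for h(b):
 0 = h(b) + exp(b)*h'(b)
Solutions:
 h(b) = C1*exp(exp(-b))


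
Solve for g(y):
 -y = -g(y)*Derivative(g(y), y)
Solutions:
 g(y) = -sqrt(C1 + y^2)
 g(y) = sqrt(C1 + y^2)


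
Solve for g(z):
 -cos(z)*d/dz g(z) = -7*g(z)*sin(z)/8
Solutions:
 g(z) = C1/cos(z)^(7/8)


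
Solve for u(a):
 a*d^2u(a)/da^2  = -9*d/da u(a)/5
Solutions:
 u(a) = C1 + C2/a^(4/5)


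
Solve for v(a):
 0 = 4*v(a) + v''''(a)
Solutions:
 v(a) = (C1*sin(a) + C2*cos(a))*exp(-a) + (C3*sin(a) + C4*cos(a))*exp(a)


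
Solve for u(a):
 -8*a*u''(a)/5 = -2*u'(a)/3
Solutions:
 u(a) = C1 + C2*a^(17/12)


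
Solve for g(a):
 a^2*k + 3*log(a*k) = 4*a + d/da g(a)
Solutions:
 g(a) = C1 + a^3*k/3 - 2*a^2 + 3*a*log(a*k) - 3*a


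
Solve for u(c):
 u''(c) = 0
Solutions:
 u(c) = C1 + C2*c


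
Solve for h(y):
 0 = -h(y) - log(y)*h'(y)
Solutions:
 h(y) = C1*exp(-li(y))


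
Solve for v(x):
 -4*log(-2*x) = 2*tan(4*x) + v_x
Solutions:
 v(x) = C1 - 4*x*log(-x) - 4*x*log(2) + 4*x + log(cos(4*x))/2


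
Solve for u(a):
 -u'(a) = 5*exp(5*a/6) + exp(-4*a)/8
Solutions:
 u(a) = C1 - 6*exp(5*a/6) + exp(-4*a)/32


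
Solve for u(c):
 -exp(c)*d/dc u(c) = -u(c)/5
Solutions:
 u(c) = C1*exp(-exp(-c)/5)


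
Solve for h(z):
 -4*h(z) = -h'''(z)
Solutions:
 h(z) = C3*exp(2^(2/3)*z) + (C1*sin(2^(2/3)*sqrt(3)*z/2) + C2*cos(2^(2/3)*sqrt(3)*z/2))*exp(-2^(2/3)*z/2)


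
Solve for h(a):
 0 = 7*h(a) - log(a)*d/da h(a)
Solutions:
 h(a) = C1*exp(7*li(a))


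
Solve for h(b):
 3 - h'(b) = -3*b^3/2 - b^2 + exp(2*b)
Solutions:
 h(b) = C1 + 3*b^4/8 + b^3/3 + 3*b - exp(2*b)/2


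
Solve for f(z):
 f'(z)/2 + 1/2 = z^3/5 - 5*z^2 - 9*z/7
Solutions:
 f(z) = C1 + z^4/10 - 10*z^3/3 - 9*z^2/7 - z


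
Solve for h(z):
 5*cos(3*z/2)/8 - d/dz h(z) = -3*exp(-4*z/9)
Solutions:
 h(z) = C1 + 5*sin(3*z/2)/12 - 27*exp(-4*z/9)/4


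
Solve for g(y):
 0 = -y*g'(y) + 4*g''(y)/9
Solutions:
 g(y) = C1 + C2*erfi(3*sqrt(2)*y/4)


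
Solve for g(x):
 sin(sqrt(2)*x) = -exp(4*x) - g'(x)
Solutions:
 g(x) = C1 - exp(4*x)/4 + sqrt(2)*cos(sqrt(2)*x)/2


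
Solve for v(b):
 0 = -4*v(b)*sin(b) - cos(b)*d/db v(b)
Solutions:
 v(b) = C1*cos(b)^4


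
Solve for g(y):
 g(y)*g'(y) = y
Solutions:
 g(y) = -sqrt(C1 + y^2)
 g(y) = sqrt(C1 + y^2)


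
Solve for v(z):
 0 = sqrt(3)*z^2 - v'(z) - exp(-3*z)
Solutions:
 v(z) = C1 + sqrt(3)*z^3/3 + exp(-3*z)/3


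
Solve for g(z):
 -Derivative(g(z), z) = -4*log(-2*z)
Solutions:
 g(z) = C1 + 4*z*log(-z) + 4*z*(-1 + log(2))


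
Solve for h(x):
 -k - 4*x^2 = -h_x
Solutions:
 h(x) = C1 + k*x + 4*x^3/3


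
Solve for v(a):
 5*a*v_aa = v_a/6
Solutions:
 v(a) = C1 + C2*a^(31/30)


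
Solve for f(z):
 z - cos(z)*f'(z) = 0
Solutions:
 f(z) = C1 + Integral(z/cos(z), z)


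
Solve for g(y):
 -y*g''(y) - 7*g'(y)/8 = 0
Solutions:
 g(y) = C1 + C2*y^(1/8)


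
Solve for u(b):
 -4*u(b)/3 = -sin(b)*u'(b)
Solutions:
 u(b) = C1*(cos(b) - 1)^(2/3)/(cos(b) + 1)^(2/3)


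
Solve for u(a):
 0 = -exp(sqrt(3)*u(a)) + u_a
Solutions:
 u(a) = sqrt(3)*(2*log(-1/(C1 + a)) - log(3))/6


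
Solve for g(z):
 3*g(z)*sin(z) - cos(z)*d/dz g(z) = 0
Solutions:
 g(z) = C1/cos(z)^3


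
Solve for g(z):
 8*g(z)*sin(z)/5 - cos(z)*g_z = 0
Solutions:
 g(z) = C1/cos(z)^(8/5)


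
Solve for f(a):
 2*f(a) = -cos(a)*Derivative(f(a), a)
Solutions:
 f(a) = C1*(sin(a) - 1)/(sin(a) + 1)


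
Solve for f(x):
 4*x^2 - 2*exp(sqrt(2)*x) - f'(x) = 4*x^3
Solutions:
 f(x) = C1 - x^4 + 4*x^3/3 - sqrt(2)*exp(sqrt(2)*x)


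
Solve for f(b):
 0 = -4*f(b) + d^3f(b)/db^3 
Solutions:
 f(b) = C3*exp(2^(2/3)*b) + (C1*sin(2^(2/3)*sqrt(3)*b/2) + C2*cos(2^(2/3)*sqrt(3)*b/2))*exp(-2^(2/3)*b/2)


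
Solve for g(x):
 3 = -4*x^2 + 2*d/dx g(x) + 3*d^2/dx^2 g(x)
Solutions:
 g(x) = C1 + C2*exp(-2*x/3) + 2*x^3/3 - 3*x^2 + 21*x/2


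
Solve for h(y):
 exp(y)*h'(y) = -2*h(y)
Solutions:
 h(y) = C1*exp(2*exp(-y))


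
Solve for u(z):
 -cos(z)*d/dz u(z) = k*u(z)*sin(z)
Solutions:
 u(z) = C1*exp(k*log(cos(z)))


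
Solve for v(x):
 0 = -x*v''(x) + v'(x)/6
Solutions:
 v(x) = C1 + C2*x^(7/6)


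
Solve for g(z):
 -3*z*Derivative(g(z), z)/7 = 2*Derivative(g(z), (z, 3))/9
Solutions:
 g(z) = C1 + Integral(C2*airyai(-3*14^(2/3)*z/14) + C3*airybi(-3*14^(2/3)*z/14), z)


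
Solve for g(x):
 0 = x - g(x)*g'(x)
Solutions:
 g(x) = -sqrt(C1 + x^2)
 g(x) = sqrt(C1 + x^2)


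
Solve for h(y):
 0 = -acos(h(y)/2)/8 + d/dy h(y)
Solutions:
 Integral(1/acos(_y/2), (_y, h(y))) = C1 + y/8


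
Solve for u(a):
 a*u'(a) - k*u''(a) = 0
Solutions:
 u(a) = C1 + C2*erf(sqrt(2)*a*sqrt(-1/k)/2)/sqrt(-1/k)


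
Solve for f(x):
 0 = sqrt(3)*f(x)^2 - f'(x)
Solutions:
 f(x) = -1/(C1 + sqrt(3)*x)


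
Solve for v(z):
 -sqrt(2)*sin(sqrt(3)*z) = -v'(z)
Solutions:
 v(z) = C1 - sqrt(6)*cos(sqrt(3)*z)/3


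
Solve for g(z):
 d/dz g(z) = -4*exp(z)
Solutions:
 g(z) = C1 - 4*exp(z)


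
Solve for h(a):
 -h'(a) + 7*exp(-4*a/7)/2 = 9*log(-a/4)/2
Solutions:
 h(a) = C1 - 9*a*log(-a)/2 + a*(9/2 + 9*log(2)) - 49*exp(-4*a/7)/8


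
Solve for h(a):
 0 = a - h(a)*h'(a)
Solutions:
 h(a) = -sqrt(C1 + a^2)
 h(a) = sqrt(C1 + a^2)


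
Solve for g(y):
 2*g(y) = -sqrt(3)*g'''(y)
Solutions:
 g(y) = C3*exp(-2^(1/3)*3^(5/6)*y/3) + (C1*sin(6^(1/3)*y/2) + C2*cos(6^(1/3)*y/2))*exp(2^(1/3)*3^(5/6)*y/6)


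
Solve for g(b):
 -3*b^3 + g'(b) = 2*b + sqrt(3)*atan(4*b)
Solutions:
 g(b) = C1 + 3*b^4/4 + b^2 + sqrt(3)*(b*atan(4*b) - log(16*b^2 + 1)/8)


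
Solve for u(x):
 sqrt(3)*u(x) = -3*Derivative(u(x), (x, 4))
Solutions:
 u(x) = (C1*sin(sqrt(2)*3^(7/8)*x/6) + C2*cos(sqrt(2)*3^(7/8)*x/6))*exp(-sqrt(2)*3^(7/8)*x/6) + (C3*sin(sqrt(2)*3^(7/8)*x/6) + C4*cos(sqrt(2)*3^(7/8)*x/6))*exp(sqrt(2)*3^(7/8)*x/6)


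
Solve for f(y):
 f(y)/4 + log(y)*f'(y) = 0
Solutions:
 f(y) = C1*exp(-li(y)/4)


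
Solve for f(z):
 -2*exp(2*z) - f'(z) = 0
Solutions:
 f(z) = C1 - exp(2*z)


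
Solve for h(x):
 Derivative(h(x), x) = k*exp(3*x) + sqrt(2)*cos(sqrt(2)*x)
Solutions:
 h(x) = C1 + k*exp(3*x)/3 + sin(sqrt(2)*x)


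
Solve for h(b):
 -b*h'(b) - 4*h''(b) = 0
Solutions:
 h(b) = C1 + C2*erf(sqrt(2)*b/4)


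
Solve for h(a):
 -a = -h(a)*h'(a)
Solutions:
 h(a) = -sqrt(C1 + a^2)
 h(a) = sqrt(C1 + a^2)


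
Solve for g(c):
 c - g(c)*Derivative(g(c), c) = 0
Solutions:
 g(c) = -sqrt(C1 + c^2)
 g(c) = sqrt(C1 + c^2)


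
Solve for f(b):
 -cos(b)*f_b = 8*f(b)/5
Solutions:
 f(b) = C1*(sin(b) - 1)^(4/5)/(sin(b) + 1)^(4/5)


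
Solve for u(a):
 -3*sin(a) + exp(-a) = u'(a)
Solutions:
 u(a) = C1 + 3*cos(a) - exp(-a)


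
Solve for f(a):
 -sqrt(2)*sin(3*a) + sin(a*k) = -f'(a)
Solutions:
 f(a) = C1 - sqrt(2)*cos(3*a)/3 + cos(a*k)/k


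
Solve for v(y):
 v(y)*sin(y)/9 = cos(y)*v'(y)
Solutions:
 v(y) = C1/cos(y)^(1/9)


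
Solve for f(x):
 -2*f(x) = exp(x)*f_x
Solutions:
 f(x) = C1*exp(2*exp(-x))


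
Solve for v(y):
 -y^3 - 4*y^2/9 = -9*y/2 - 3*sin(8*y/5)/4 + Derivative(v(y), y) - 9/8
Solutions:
 v(y) = C1 - y^4/4 - 4*y^3/27 + 9*y^2/4 + 9*y/8 - 15*cos(8*y/5)/32


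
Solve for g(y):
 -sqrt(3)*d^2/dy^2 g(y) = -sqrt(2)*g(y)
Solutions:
 g(y) = C1*exp(-2^(1/4)*3^(3/4)*y/3) + C2*exp(2^(1/4)*3^(3/4)*y/3)
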